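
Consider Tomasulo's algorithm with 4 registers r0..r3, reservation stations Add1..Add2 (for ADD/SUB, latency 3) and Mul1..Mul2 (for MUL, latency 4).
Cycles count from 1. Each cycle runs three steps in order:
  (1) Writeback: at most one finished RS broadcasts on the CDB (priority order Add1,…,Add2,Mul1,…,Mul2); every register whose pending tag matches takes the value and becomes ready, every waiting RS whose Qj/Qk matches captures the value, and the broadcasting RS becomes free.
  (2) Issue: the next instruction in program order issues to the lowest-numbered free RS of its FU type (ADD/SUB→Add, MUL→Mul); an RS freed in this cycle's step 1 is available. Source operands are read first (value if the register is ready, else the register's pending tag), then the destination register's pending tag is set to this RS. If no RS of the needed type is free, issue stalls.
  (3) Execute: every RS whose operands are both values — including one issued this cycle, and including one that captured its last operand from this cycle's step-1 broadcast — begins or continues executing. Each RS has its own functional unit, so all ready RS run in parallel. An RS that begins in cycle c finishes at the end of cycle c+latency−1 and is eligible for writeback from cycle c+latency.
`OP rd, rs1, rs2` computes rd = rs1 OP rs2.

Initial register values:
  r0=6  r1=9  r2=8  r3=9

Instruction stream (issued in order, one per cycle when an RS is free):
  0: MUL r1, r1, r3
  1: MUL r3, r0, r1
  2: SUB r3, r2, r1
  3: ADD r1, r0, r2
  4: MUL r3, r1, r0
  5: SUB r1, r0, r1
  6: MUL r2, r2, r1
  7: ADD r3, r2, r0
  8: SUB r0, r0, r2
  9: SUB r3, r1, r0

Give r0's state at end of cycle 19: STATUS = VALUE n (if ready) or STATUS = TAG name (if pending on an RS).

c1: issue MUL r1<-Mul1 | r0:6,r1:Mul1,r2:8,r3:9
c2: issue MUL r3<-Mul2 | r0:6,r1:Mul1,r2:8,r3:Mul2
c3: issue SUB r3<-Add1 | r0:6,r1:Mul1,r2:8,r3:Add1
c4: issue ADD r1<-Add2 | r0:6,r1:Add2,r2:8,r3:Add1
c5: CDB Mul1=81; issue MUL r3<-Mul1 | r0:6,r1:Add2,r2:8,r3:Mul1
c6: stall | r0:6,r1:Add2,r2:8,r3:Mul1
c7: CDB Add2=14; issue SUB r1<-Add2 | r0:6,r1:Add2,r2:8,r3:Mul1
c8: CDB Add1=-73; stall | r0:6,r1:Add2,r2:8,r3:Mul1
c9: CDB Mul2=486; issue MUL r2<-Mul2 | r0:6,r1:Add2,r2:Mul2,r3:Mul1
c10: CDB Add2=-8; issue ADD r3<-Add1 | r0:6,r1:-8,r2:Mul2,r3:Add1
c11: CDB Mul1=84; issue SUB r0<-Add2 | r0:Add2,r1:-8,r2:Mul2,r3:Add1
c12: stall | r0:Add2,r1:-8,r2:Mul2,r3:Add1
c13: stall | r0:Add2,r1:-8,r2:Mul2,r3:Add1
c14: CDB Mul2=-64; stall | r0:Add2,r1:-8,r2:-64,r3:Add1
c15: stall | r0:Add2,r1:-8,r2:-64,r3:Add1
c16: stall | r0:Add2,r1:-8,r2:-64,r3:Add1
c17: CDB Add1=-58; issue SUB r3<-Add1 | r0:Add2,r1:-8,r2:-64,r3:Add1
c18: CDB Add2=70 | r0:70,r1:-8,r2:-64,r3:Add1
c19: - | r0:70,r1:-8,r2:-64,r3:Add1

STATUS = VALUE 70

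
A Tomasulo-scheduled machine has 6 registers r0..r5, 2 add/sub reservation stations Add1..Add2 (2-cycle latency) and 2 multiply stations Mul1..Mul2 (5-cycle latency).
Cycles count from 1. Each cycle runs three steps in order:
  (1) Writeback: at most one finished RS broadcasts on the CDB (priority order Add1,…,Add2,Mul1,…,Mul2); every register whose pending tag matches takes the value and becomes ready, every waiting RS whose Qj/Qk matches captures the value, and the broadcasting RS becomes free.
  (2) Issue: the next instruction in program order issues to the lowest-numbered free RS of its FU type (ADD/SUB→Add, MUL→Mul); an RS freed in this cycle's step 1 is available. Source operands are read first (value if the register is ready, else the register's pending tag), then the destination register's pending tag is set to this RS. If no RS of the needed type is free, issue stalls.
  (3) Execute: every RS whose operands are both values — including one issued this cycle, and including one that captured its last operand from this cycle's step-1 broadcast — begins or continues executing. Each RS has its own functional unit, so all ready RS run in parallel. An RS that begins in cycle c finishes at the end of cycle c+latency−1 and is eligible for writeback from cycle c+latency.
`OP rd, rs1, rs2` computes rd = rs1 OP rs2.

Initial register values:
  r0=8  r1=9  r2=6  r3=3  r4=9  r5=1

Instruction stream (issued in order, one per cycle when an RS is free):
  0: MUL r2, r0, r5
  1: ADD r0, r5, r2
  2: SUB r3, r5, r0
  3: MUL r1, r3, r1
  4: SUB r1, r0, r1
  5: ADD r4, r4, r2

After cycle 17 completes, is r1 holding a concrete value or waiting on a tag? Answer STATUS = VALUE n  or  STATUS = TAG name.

cycle 1: issue MUL r2<-Mul1 // r0:8,r1:9,r2:Mul1,r3:3,r4:9,r5:1
cycle 2: issue ADD r0<-Add1 // r0:Add1,r1:9,r2:Mul1,r3:3,r4:9,r5:1
cycle 3: issue SUB r3<-Add2 // r0:Add1,r1:9,r2:Mul1,r3:Add2,r4:9,r5:1
cycle 4: issue MUL r1<-Mul2 // r0:Add1,r1:Mul2,r2:Mul1,r3:Add2,r4:9,r5:1
cycle 5: stall // r0:Add1,r1:Mul2,r2:Mul1,r3:Add2,r4:9,r5:1
cycle 6: CDB Mul1=8; stall // r0:Add1,r1:Mul2,r2:8,r3:Add2,r4:9,r5:1
cycle 7: stall // r0:Add1,r1:Mul2,r2:8,r3:Add2,r4:9,r5:1
cycle 8: CDB Add1=9; issue SUB r1<-Add1 // r0:9,r1:Add1,r2:8,r3:Add2,r4:9,r5:1
cycle 9: stall // r0:9,r1:Add1,r2:8,r3:Add2,r4:9,r5:1
cycle 10: CDB Add2=-8; issue ADD r4<-Add2 // r0:9,r1:Add1,r2:8,r3:-8,r4:Add2,r5:1
cycle 11: - // r0:9,r1:Add1,r2:8,r3:-8,r4:Add2,r5:1
cycle 12: CDB Add2=17 // r0:9,r1:Add1,r2:8,r3:-8,r4:17,r5:1
cycle 13: - // r0:9,r1:Add1,r2:8,r3:-8,r4:17,r5:1
cycle 14: - // r0:9,r1:Add1,r2:8,r3:-8,r4:17,r5:1
cycle 15: CDB Mul2=-72 // r0:9,r1:Add1,r2:8,r3:-8,r4:17,r5:1
cycle 16: - // r0:9,r1:Add1,r2:8,r3:-8,r4:17,r5:1
cycle 17: CDB Add1=81 // r0:9,r1:81,r2:8,r3:-8,r4:17,r5:1

STATUS = VALUE 81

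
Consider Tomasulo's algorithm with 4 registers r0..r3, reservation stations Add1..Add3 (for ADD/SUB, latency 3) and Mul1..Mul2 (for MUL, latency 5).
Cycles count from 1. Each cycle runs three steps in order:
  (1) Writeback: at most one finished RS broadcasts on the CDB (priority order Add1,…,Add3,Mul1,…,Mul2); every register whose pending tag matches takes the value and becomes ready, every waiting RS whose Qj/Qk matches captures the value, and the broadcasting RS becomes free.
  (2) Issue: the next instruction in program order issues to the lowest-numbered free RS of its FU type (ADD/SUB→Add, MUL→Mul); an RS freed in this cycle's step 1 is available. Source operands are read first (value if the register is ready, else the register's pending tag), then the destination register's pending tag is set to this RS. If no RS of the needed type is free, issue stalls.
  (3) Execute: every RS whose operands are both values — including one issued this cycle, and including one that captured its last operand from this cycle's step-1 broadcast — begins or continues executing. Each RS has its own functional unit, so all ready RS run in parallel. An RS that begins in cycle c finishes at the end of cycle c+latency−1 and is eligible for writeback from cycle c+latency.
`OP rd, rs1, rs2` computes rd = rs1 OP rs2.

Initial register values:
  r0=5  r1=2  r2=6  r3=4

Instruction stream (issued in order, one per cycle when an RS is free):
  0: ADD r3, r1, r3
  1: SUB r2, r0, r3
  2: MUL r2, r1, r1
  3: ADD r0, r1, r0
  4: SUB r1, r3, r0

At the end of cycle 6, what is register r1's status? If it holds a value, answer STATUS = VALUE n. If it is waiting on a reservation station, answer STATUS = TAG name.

c1: issue ADD r3<-Add1 | r0:5,r1:2,r2:6,r3:Add1
c2: issue SUB r2<-Add2 | r0:5,r1:2,r2:Add2,r3:Add1
c3: issue MUL r2<-Mul1 | r0:5,r1:2,r2:Mul1,r3:Add1
c4: CDB Add1=6; issue ADD r0<-Add1 | r0:Add1,r1:2,r2:Mul1,r3:6
c5: issue SUB r1<-Add3 | r0:Add1,r1:Add3,r2:Mul1,r3:6
c6: - | r0:Add1,r1:Add3,r2:Mul1,r3:6

STATUS = TAG Add3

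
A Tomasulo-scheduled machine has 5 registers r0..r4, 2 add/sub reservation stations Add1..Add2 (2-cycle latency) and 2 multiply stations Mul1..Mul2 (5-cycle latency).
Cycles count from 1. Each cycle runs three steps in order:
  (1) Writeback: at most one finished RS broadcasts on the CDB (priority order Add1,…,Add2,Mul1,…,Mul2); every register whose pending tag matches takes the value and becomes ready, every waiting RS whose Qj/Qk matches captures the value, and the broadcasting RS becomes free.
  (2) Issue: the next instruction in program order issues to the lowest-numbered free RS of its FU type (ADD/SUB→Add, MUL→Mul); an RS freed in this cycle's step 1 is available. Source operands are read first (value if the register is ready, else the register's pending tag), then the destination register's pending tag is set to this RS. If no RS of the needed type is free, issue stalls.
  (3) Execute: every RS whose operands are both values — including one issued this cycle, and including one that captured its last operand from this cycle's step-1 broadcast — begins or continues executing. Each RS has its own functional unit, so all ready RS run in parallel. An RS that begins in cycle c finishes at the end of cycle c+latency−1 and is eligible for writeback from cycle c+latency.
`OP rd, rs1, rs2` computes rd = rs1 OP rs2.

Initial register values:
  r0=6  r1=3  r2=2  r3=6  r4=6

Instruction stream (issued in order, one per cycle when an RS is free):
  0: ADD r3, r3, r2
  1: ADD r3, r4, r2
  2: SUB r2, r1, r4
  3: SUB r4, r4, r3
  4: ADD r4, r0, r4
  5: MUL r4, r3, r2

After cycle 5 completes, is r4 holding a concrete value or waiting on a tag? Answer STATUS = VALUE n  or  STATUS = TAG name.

  c1: issue ADD r3<-Add1  regs: r0:6,r1:3,r2:2,r3:Add1,r4:6
  c2: issue ADD r3<-Add2  regs: r0:6,r1:3,r2:2,r3:Add2,r4:6
  c3: CDB Add1=8; issue SUB r2<-Add1  regs: r0:6,r1:3,r2:Add1,r3:Add2,r4:6
  c4: CDB Add2=8; issue SUB r4<-Add2  regs: r0:6,r1:3,r2:Add1,r3:8,r4:Add2
  c5: CDB Add1=-3; issue ADD r4<-Add1  regs: r0:6,r1:3,r2:-3,r3:8,r4:Add1

STATUS = TAG Add1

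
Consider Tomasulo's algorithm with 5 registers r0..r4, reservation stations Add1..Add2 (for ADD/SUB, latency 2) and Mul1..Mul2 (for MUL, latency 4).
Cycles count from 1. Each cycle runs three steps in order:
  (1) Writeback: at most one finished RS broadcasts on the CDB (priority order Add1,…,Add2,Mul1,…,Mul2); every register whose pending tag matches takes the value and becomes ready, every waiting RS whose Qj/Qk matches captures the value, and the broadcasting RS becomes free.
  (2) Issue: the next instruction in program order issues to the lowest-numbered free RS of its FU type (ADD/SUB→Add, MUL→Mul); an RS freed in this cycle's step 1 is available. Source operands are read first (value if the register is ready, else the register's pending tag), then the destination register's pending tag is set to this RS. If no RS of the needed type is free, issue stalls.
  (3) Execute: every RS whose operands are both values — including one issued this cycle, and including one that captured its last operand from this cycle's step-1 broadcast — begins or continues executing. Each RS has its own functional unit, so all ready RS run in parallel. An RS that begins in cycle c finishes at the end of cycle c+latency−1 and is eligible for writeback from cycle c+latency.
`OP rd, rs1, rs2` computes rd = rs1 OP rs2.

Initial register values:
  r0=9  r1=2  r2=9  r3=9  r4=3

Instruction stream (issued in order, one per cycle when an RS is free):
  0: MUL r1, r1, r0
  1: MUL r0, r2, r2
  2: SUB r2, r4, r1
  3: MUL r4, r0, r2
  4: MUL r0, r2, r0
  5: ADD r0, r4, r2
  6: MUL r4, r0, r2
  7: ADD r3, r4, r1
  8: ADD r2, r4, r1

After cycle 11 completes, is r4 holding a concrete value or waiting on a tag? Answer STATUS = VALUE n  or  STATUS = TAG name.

STATUS = TAG Mul1

  c1: issue MUL r1<-Mul1  regs: r0:9,r1:Mul1,r2:9,r3:9,r4:3
  c2: issue MUL r0<-Mul2  regs: r0:Mul2,r1:Mul1,r2:9,r3:9,r4:3
  c3: issue SUB r2<-Add1  regs: r0:Mul2,r1:Mul1,r2:Add1,r3:9,r4:3
  c4: stall  regs: r0:Mul2,r1:Mul1,r2:Add1,r3:9,r4:3
  c5: CDB Mul1=18; issue MUL r4<-Mul1  regs: r0:Mul2,r1:18,r2:Add1,r3:9,r4:Mul1
  c6: CDB Mul2=81; issue MUL r0<-Mul2  regs: r0:Mul2,r1:18,r2:Add1,r3:9,r4:Mul1
  c7: CDB Add1=-15; issue ADD r0<-Add1  regs: r0:Add1,r1:18,r2:-15,r3:9,r4:Mul1
  c8: stall  regs: r0:Add1,r1:18,r2:-15,r3:9,r4:Mul1
  c9: stall  regs: r0:Add1,r1:18,r2:-15,r3:9,r4:Mul1
  c10: stall  regs: r0:Add1,r1:18,r2:-15,r3:9,r4:Mul1
  c11: CDB Mul1=-1215; issue MUL r4<-Mul1  regs: r0:Add1,r1:18,r2:-15,r3:9,r4:Mul1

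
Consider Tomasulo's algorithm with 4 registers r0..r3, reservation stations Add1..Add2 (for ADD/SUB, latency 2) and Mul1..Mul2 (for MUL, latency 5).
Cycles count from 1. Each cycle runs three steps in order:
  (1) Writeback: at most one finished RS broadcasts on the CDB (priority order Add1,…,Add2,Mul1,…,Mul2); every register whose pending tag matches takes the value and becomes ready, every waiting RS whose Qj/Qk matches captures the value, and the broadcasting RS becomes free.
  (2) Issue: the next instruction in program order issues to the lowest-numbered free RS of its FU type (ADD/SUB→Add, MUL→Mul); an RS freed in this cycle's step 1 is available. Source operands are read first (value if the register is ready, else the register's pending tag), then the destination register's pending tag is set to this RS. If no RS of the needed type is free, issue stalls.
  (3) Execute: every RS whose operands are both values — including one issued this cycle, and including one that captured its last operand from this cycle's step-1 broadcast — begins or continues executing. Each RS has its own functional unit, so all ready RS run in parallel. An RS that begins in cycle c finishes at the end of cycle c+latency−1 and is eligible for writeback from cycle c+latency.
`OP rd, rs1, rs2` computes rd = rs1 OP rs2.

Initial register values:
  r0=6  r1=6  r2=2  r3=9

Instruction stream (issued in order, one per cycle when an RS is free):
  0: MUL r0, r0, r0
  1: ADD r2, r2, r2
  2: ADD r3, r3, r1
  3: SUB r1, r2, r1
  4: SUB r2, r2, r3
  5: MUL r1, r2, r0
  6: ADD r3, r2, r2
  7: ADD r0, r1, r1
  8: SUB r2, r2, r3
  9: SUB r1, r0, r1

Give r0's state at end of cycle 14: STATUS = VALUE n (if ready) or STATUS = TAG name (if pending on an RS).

  c1: issue MUL r0<-Mul1  regs: r0:Mul1,r1:6,r2:2,r3:9
  c2: issue ADD r2<-Add1  regs: r0:Mul1,r1:6,r2:Add1,r3:9
  c3: issue ADD r3<-Add2  regs: r0:Mul1,r1:6,r2:Add1,r3:Add2
  c4: CDB Add1=4; issue SUB r1<-Add1  regs: r0:Mul1,r1:Add1,r2:4,r3:Add2
  c5: CDB Add2=15; issue SUB r2<-Add2  regs: r0:Mul1,r1:Add1,r2:Add2,r3:15
  c6: CDB Add1=-2; issue MUL r1<-Mul2  regs: r0:Mul1,r1:Mul2,r2:Add2,r3:15
  c7: CDB Add2=-11; issue ADD r3<-Add1  regs: r0:Mul1,r1:Mul2,r2:-11,r3:Add1
  c8: CDB Mul1=36; issue ADD r0<-Add2  regs: r0:Add2,r1:Mul2,r2:-11,r3:Add1
  c9: CDB Add1=-22; issue SUB r2<-Add1  regs: r0:Add2,r1:Mul2,r2:Add1,r3:-22
  c10: stall  regs: r0:Add2,r1:Mul2,r2:Add1,r3:-22
  c11: CDB Add1=11; issue SUB r1<-Add1  regs: r0:Add2,r1:Add1,r2:11,r3:-22
  c12: -  regs: r0:Add2,r1:Add1,r2:11,r3:-22
  c13: CDB Mul2=-396  regs: r0:Add2,r1:Add1,r2:11,r3:-22
  c14: -  regs: r0:Add2,r1:Add1,r2:11,r3:-22

STATUS = TAG Add2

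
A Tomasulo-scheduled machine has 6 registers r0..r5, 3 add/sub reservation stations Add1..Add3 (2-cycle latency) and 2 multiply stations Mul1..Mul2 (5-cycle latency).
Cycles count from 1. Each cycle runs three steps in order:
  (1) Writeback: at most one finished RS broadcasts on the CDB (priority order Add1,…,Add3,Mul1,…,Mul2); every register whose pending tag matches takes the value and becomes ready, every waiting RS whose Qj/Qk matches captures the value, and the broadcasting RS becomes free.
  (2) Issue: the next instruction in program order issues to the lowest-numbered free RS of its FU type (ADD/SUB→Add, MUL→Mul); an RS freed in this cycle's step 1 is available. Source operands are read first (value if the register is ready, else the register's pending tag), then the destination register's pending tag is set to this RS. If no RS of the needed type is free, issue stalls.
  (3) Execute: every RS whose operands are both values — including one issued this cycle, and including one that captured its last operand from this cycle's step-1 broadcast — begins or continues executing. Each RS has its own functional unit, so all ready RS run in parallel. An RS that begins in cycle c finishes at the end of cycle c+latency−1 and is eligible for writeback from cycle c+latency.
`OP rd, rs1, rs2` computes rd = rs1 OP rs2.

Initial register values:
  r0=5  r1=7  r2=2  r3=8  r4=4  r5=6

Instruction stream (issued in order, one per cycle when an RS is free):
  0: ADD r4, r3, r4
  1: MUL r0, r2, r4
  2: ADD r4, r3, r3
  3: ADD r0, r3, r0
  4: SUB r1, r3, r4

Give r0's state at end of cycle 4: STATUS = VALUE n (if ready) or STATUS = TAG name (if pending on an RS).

STATUS = TAG Add2

  c1: issue ADD r4<-Add1  regs: r0:5,r1:7,r2:2,r3:8,r4:Add1,r5:6
  c2: issue MUL r0<-Mul1  regs: r0:Mul1,r1:7,r2:2,r3:8,r4:Add1,r5:6
  c3: CDB Add1=12; issue ADD r4<-Add1  regs: r0:Mul1,r1:7,r2:2,r3:8,r4:Add1,r5:6
  c4: issue ADD r0<-Add2  regs: r0:Add2,r1:7,r2:2,r3:8,r4:Add1,r5:6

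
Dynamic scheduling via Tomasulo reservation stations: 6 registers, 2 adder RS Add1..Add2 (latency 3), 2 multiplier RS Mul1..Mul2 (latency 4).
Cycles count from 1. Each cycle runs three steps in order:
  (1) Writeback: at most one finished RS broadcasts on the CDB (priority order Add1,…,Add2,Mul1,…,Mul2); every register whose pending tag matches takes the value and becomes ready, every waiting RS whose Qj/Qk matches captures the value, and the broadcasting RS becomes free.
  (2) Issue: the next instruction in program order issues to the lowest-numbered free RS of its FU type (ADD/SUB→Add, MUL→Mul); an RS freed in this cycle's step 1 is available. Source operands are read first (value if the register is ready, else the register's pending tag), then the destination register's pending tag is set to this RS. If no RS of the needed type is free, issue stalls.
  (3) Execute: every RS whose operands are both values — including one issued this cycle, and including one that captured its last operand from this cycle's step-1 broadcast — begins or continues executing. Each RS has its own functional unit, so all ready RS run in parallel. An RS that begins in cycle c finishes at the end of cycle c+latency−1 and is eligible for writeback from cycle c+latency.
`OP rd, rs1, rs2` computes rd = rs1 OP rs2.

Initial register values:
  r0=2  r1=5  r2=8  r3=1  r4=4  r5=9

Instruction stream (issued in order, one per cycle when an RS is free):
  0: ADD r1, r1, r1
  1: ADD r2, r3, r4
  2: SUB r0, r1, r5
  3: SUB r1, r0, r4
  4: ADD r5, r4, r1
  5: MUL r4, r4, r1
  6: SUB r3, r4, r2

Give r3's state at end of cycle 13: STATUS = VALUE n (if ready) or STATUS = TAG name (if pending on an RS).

STATUS = TAG Add2

cycle 1: issue ADD r1<-Add1 // r0:2,r1:Add1,r2:8,r3:1,r4:4,r5:9
cycle 2: issue ADD r2<-Add2 // r0:2,r1:Add1,r2:Add2,r3:1,r4:4,r5:9
cycle 3: stall // r0:2,r1:Add1,r2:Add2,r3:1,r4:4,r5:9
cycle 4: CDB Add1=10; issue SUB r0<-Add1 // r0:Add1,r1:10,r2:Add2,r3:1,r4:4,r5:9
cycle 5: CDB Add2=5; issue SUB r1<-Add2 // r0:Add1,r1:Add2,r2:5,r3:1,r4:4,r5:9
cycle 6: stall // r0:Add1,r1:Add2,r2:5,r3:1,r4:4,r5:9
cycle 7: CDB Add1=1; issue ADD r5<-Add1 // r0:1,r1:Add2,r2:5,r3:1,r4:4,r5:Add1
cycle 8: issue MUL r4<-Mul1 // r0:1,r1:Add2,r2:5,r3:1,r4:Mul1,r5:Add1
cycle 9: stall // r0:1,r1:Add2,r2:5,r3:1,r4:Mul1,r5:Add1
cycle 10: CDB Add2=-3; issue SUB r3<-Add2 // r0:1,r1:-3,r2:5,r3:Add2,r4:Mul1,r5:Add1
cycle 11: - // r0:1,r1:-3,r2:5,r3:Add2,r4:Mul1,r5:Add1
cycle 12: - // r0:1,r1:-3,r2:5,r3:Add2,r4:Mul1,r5:Add1
cycle 13: CDB Add1=1 // r0:1,r1:-3,r2:5,r3:Add2,r4:Mul1,r5:1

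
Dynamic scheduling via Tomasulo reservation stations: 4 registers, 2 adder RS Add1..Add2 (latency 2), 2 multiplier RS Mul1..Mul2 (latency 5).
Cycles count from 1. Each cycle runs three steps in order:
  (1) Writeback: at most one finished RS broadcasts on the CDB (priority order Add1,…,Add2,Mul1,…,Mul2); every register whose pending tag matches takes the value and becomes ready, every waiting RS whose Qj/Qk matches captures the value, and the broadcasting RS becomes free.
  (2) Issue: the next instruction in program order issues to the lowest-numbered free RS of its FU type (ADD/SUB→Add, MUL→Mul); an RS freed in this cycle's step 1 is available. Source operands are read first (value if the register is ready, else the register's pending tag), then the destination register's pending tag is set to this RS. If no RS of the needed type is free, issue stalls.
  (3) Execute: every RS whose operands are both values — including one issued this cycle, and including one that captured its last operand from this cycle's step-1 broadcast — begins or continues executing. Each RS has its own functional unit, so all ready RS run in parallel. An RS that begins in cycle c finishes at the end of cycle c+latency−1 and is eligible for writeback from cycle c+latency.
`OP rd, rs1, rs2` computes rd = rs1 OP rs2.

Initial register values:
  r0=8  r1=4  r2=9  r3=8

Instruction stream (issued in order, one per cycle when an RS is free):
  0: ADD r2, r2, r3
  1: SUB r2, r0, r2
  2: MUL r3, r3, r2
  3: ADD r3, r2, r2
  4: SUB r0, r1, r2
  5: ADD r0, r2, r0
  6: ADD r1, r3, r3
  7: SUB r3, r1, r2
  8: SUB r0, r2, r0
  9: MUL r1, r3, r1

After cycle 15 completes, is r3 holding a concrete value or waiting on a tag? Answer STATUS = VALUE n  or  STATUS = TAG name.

STATUS = VALUE -27

c1: issue ADD r2<-Add1 | r0:8,r1:4,r2:Add1,r3:8
c2: issue SUB r2<-Add2 | r0:8,r1:4,r2:Add2,r3:8
c3: CDB Add1=17; issue MUL r3<-Mul1 | r0:8,r1:4,r2:Add2,r3:Mul1
c4: issue ADD r3<-Add1 | r0:8,r1:4,r2:Add2,r3:Add1
c5: CDB Add2=-9; issue SUB r0<-Add2 | r0:Add2,r1:4,r2:-9,r3:Add1
c6: stall | r0:Add2,r1:4,r2:-9,r3:Add1
c7: CDB Add1=-18; issue ADD r0<-Add1 | r0:Add1,r1:4,r2:-9,r3:-18
c8: CDB Add2=13; issue ADD r1<-Add2 | r0:Add1,r1:Add2,r2:-9,r3:-18
c9: stall | r0:Add1,r1:Add2,r2:-9,r3:-18
c10: CDB Add1=4; issue SUB r3<-Add1 | r0:4,r1:Add2,r2:-9,r3:Add1
c11: CDB Add2=-36; issue SUB r0<-Add2 | r0:Add2,r1:-36,r2:-9,r3:Add1
c12: CDB Mul1=-72; issue MUL r1<-Mul1 | r0:Add2,r1:Mul1,r2:-9,r3:Add1
c13: CDB Add1=-27 | r0:Add2,r1:Mul1,r2:-9,r3:-27
c14: CDB Add2=-13 | r0:-13,r1:Mul1,r2:-9,r3:-27
c15: - | r0:-13,r1:Mul1,r2:-9,r3:-27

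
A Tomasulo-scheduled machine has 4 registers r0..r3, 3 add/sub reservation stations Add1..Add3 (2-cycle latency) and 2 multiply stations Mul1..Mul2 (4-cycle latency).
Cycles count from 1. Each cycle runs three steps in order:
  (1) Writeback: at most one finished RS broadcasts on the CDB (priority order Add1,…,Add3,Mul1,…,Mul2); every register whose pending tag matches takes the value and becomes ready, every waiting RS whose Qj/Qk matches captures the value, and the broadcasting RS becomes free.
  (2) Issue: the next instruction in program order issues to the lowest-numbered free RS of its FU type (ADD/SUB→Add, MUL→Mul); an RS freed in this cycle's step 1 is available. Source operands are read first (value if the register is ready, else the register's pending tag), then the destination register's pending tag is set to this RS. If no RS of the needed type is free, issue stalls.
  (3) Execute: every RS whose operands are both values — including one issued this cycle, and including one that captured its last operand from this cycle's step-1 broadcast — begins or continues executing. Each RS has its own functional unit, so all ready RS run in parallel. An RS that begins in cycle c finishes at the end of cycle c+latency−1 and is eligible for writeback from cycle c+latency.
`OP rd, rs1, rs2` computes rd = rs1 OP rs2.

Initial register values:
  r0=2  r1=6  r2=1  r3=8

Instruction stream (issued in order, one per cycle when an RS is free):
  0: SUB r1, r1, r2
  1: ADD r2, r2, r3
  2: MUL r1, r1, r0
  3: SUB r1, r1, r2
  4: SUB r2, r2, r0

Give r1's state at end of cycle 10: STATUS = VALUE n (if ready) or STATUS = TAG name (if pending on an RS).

STATUS = VALUE 1

cycle 1: issue SUB r1<-Add1 // r0:2,r1:Add1,r2:1,r3:8
cycle 2: issue ADD r2<-Add2 // r0:2,r1:Add1,r2:Add2,r3:8
cycle 3: CDB Add1=5; issue MUL r1<-Mul1 // r0:2,r1:Mul1,r2:Add2,r3:8
cycle 4: CDB Add2=9; issue SUB r1<-Add1 // r0:2,r1:Add1,r2:9,r3:8
cycle 5: issue SUB r2<-Add2 // r0:2,r1:Add1,r2:Add2,r3:8
cycle 6: - // r0:2,r1:Add1,r2:Add2,r3:8
cycle 7: CDB Add2=7 // r0:2,r1:Add1,r2:7,r3:8
cycle 8: CDB Mul1=10 // r0:2,r1:Add1,r2:7,r3:8
cycle 9: - // r0:2,r1:Add1,r2:7,r3:8
cycle 10: CDB Add1=1 // r0:2,r1:1,r2:7,r3:8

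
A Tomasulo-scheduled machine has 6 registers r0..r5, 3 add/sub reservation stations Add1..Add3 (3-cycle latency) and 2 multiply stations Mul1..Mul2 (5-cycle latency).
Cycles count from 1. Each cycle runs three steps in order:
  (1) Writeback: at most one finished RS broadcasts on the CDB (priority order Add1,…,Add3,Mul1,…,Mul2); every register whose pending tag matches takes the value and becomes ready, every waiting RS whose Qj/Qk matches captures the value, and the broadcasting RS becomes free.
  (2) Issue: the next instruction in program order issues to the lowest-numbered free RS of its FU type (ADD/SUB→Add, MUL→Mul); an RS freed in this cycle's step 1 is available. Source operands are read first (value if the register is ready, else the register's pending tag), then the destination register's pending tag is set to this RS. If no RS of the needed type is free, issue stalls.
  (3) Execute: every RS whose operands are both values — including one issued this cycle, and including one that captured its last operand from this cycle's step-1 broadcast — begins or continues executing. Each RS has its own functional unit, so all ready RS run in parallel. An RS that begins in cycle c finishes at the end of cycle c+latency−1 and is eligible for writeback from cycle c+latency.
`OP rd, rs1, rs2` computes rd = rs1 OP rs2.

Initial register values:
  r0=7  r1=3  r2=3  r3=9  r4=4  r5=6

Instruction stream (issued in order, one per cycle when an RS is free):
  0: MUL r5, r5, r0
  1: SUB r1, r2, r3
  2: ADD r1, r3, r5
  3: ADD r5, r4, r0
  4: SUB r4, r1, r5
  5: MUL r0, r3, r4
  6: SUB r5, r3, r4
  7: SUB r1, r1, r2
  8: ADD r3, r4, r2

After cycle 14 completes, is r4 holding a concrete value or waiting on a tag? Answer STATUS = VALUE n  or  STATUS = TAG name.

STATUS = VALUE 40

  c1: issue MUL r5<-Mul1  regs: r0:7,r1:3,r2:3,r3:9,r4:4,r5:Mul1
  c2: issue SUB r1<-Add1  regs: r0:7,r1:Add1,r2:3,r3:9,r4:4,r5:Mul1
  c3: issue ADD r1<-Add2  regs: r0:7,r1:Add2,r2:3,r3:9,r4:4,r5:Mul1
  c4: issue ADD r5<-Add3  regs: r0:7,r1:Add2,r2:3,r3:9,r4:4,r5:Add3
  c5: CDB Add1=-6; issue SUB r4<-Add1  regs: r0:7,r1:Add2,r2:3,r3:9,r4:Add1,r5:Add3
  c6: CDB Mul1=42; issue MUL r0<-Mul1  regs: r0:Mul1,r1:Add2,r2:3,r3:9,r4:Add1,r5:Add3
  c7: CDB Add3=11; issue SUB r5<-Add3  regs: r0:Mul1,r1:Add2,r2:3,r3:9,r4:Add1,r5:Add3
  c8: stall  regs: r0:Mul1,r1:Add2,r2:3,r3:9,r4:Add1,r5:Add3
  c9: CDB Add2=51; issue SUB r1<-Add2  regs: r0:Mul1,r1:Add2,r2:3,r3:9,r4:Add1,r5:Add3
  c10: stall  regs: r0:Mul1,r1:Add2,r2:3,r3:9,r4:Add1,r5:Add3
  c11: stall  regs: r0:Mul1,r1:Add2,r2:3,r3:9,r4:Add1,r5:Add3
  c12: CDB Add1=40; issue ADD r3<-Add1  regs: r0:Mul1,r1:Add2,r2:3,r3:Add1,r4:40,r5:Add3
  c13: CDB Add2=48  regs: r0:Mul1,r1:48,r2:3,r3:Add1,r4:40,r5:Add3
  c14: -  regs: r0:Mul1,r1:48,r2:3,r3:Add1,r4:40,r5:Add3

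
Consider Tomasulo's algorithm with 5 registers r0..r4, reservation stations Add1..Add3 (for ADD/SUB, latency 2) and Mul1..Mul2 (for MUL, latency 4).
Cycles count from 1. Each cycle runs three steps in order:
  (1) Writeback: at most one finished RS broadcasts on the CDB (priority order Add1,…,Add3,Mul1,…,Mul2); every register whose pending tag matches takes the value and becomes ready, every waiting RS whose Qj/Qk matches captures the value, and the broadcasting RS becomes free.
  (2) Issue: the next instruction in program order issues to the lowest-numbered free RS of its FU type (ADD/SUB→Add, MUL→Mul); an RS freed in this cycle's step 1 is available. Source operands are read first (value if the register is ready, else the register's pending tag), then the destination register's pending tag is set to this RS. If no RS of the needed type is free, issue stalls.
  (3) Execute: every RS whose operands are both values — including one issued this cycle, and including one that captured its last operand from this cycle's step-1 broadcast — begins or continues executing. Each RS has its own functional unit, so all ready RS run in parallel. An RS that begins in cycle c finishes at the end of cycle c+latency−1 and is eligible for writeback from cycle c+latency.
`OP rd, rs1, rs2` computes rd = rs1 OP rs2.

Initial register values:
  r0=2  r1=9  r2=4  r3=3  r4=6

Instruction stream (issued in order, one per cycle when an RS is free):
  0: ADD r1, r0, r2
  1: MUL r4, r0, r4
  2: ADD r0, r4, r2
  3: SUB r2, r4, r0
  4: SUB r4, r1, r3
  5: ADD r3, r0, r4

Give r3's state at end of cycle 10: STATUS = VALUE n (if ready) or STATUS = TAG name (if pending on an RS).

cycle 1: issue ADD r1<-Add1 // r0:2,r1:Add1,r2:4,r3:3,r4:6
cycle 2: issue MUL r4<-Mul1 // r0:2,r1:Add1,r2:4,r3:3,r4:Mul1
cycle 3: CDB Add1=6; issue ADD r0<-Add1 // r0:Add1,r1:6,r2:4,r3:3,r4:Mul1
cycle 4: issue SUB r2<-Add2 // r0:Add1,r1:6,r2:Add2,r3:3,r4:Mul1
cycle 5: issue SUB r4<-Add3 // r0:Add1,r1:6,r2:Add2,r3:3,r4:Add3
cycle 6: CDB Mul1=12; stall // r0:Add1,r1:6,r2:Add2,r3:3,r4:Add3
cycle 7: CDB Add3=3; issue ADD r3<-Add3 // r0:Add1,r1:6,r2:Add2,r3:Add3,r4:3
cycle 8: CDB Add1=16 // r0:16,r1:6,r2:Add2,r3:Add3,r4:3
cycle 9: - // r0:16,r1:6,r2:Add2,r3:Add3,r4:3
cycle 10: CDB Add2=-4 // r0:16,r1:6,r2:-4,r3:Add3,r4:3

STATUS = TAG Add3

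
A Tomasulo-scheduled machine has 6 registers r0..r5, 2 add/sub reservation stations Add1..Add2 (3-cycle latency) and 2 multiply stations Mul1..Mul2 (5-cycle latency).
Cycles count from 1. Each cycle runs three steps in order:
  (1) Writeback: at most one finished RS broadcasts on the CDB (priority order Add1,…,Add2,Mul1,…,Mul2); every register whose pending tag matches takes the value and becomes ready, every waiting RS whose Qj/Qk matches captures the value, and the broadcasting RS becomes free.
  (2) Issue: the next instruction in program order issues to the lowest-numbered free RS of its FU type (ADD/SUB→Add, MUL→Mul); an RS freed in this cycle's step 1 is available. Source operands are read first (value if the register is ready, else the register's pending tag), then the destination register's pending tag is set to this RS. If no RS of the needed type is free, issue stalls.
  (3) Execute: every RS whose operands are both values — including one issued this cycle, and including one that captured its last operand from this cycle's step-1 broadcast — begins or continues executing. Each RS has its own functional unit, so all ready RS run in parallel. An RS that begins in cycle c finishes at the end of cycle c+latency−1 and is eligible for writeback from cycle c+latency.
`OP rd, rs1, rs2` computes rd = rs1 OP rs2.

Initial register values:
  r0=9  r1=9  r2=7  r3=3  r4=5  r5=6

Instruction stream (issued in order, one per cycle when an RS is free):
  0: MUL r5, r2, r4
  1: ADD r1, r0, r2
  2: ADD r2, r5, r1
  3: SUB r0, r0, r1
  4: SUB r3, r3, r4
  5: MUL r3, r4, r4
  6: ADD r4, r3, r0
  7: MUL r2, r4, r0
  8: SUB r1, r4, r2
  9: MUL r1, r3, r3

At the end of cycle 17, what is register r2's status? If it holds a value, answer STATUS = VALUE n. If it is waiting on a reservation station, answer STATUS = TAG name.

  c1: issue MUL r5<-Mul1  regs: r0:9,r1:9,r2:7,r3:3,r4:5,r5:Mul1
  c2: issue ADD r1<-Add1  regs: r0:9,r1:Add1,r2:7,r3:3,r4:5,r5:Mul1
  c3: issue ADD r2<-Add2  regs: r0:9,r1:Add1,r2:Add2,r3:3,r4:5,r5:Mul1
  c4: stall  regs: r0:9,r1:Add1,r2:Add2,r3:3,r4:5,r5:Mul1
  c5: CDB Add1=16; issue SUB r0<-Add1  regs: r0:Add1,r1:16,r2:Add2,r3:3,r4:5,r5:Mul1
  c6: CDB Mul1=35; stall  regs: r0:Add1,r1:16,r2:Add2,r3:3,r4:5,r5:35
  c7: stall  regs: r0:Add1,r1:16,r2:Add2,r3:3,r4:5,r5:35
  c8: CDB Add1=-7; issue SUB r3<-Add1  regs: r0:-7,r1:16,r2:Add2,r3:Add1,r4:5,r5:35
  c9: CDB Add2=51; issue MUL r3<-Mul1  regs: r0:-7,r1:16,r2:51,r3:Mul1,r4:5,r5:35
  c10: issue ADD r4<-Add2  regs: r0:-7,r1:16,r2:51,r3:Mul1,r4:Add2,r5:35
  c11: CDB Add1=-2; issue MUL r2<-Mul2  regs: r0:-7,r1:16,r2:Mul2,r3:Mul1,r4:Add2,r5:35
  c12: issue SUB r1<-Add1  regs: r0:-7,r1:Add1,r2:Mul2,r3:Mul1,r4:Add2,r5:35
  c13: stall  regs: r0:-7,r1:Add1,r2:Mul2,r3:Mul1,r4:Add2,r5:35
  c14: CDB Mul1=25; issue MUL r1<-Mul1  regs: r0:-7,r1:Mul1,r2:Mul2,r3:25,r4:Add2,r5:35
  c15: -  regs: r0:-7,r1:Mul1,r2:Mul2,r3:25,r4:Add2,r5:35
  c16: -  regs: r0:-7,r1:Mul1,r2:Mul2,r3:25,r4:Add2,r5:35
  c17: CDB Add2=18  regs: r0:-7,r1:Mul1,r2:Mul2,r3:25,r4:18,r5:35

STATUS = TAG Mul2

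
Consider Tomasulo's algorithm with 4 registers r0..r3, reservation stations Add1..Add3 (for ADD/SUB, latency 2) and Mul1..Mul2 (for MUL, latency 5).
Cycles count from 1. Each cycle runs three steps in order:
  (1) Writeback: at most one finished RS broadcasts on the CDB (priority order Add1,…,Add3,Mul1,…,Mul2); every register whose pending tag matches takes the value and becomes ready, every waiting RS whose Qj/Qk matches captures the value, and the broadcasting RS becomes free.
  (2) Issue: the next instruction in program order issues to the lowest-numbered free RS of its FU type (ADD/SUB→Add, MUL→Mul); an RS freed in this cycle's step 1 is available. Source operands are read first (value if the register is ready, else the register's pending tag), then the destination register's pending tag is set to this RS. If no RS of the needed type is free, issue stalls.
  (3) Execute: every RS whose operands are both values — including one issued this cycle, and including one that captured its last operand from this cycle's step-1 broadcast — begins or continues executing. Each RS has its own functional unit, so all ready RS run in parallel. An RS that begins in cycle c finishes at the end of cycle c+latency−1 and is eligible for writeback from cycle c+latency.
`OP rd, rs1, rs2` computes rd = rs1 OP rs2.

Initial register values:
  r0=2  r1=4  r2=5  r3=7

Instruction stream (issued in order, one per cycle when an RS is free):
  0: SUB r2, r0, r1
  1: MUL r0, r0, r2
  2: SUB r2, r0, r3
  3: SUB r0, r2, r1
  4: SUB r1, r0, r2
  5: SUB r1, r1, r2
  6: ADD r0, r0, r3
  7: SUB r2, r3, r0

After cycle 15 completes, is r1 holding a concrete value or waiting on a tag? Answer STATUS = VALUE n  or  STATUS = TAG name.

STATUS = TAG Add1

cycle 1: issue SUB r2<-Add1 // r0:2,r1:4,r2:Add1,r3:7
cycle 2: issue MUL r0<-Mul1 // r0:Mul1,r1:4,r2:Add1,r3:7
cycle 3: CDB Add1=-2; issue SUB r2<-Add1 // r0:Mul1,r1:4,r2:Add1,r3:7
cycle 4: issue SUB r0<-Add2 // r0:Add2,r1:4,r2:Add1,r3:7
cycle 5: issue SUB r1<-Add3 // r0:Add2,r1:Add3,r2:Add1,r3:7
cycle 6: stall // r0:Add2,r1:Add3,r2:Add1,r3:7
cycle 7: stall // r0:Add2,r1:Add3,r2:Add1,r3:7
cycle 8: CDB Mul1=-4; stall // r0:Add2,r1:Add3,r2:Add1,r3:7
cycle 9: stall // r0:Add2,r1:Add3,r2:Add1,r3:7
cycle 10: CDB Add1=-11; issue SUB r1<-Add1 // r0:Add2,r1:Add1,r2:-11,r3:7
cycle 11: stall // r0:Add2,r1:Add1,r2:-11,r3:7
cycle 12: CDB Add2=-15; issue ADD r0<-Add2 // r0:Add2,r1:Add1,r2:-11,r3:7
cycle 13: stall // r0:Add2,r1:Add1,r2:-11,r3:7
cycle 14: CDB Add2=-8; issue SUB r2<-Add2 // r0:-8,r1:Add1,r2:Add2,r3:7
cycle 15: CDB Add3=-4 // r0:-8,r1:Add1,r2:Add2,r3:7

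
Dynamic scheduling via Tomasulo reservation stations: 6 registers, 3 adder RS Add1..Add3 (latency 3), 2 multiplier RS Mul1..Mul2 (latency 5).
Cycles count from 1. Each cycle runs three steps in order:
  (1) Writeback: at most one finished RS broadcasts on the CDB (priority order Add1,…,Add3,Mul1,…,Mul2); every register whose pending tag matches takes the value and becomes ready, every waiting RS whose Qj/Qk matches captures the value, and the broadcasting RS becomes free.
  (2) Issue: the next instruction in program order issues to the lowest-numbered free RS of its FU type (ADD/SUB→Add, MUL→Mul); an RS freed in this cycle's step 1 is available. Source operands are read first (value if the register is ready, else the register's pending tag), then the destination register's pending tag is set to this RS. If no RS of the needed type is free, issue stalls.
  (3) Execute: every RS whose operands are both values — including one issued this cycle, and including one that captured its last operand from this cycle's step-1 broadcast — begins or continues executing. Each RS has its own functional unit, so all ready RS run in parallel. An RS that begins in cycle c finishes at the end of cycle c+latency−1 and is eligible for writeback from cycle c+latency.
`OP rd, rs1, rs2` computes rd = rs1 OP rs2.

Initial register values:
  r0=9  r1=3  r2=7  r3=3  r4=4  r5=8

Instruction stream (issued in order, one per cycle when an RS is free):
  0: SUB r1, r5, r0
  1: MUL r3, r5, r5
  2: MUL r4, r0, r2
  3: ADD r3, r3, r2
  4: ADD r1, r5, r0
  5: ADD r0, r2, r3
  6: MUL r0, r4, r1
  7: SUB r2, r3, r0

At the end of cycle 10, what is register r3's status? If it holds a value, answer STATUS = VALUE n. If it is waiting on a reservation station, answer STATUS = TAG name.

STATUS = VALUE 71

cycle 1: issue SUB r1<-Add1 // r0:9,r1:Add1,r2:7,r3:3,r4:4,r5:8
cycle 2: issue MUL r3<-Mul1 // r0:9,r1:Add1,r2:7,r3:Mul1,r4:4,r5:8
cycle 3: issue MUL r4<-Mul2 // r0:9,r1:Add1,r2:7,r3:Mul1,r4:Mul2,r5:8
cycle 4: CDB Add1=-1; issue ADD r3<-Add1 // r0:9,r1:-1,r2:7,r3:Add1,r4:Mul2,r5:8
cycle 5: issue ADD r1<-Add2 // r0:9,r1:Add2,r2:7,r3:Add1,r4:Mul2,r5:8
cycle 6: issue ADD r0<-Add3 // r0:Add3,r1:Add2,r2:7,r3:Add1,r4:Mul2,r5:8
cycle 7: CDB Mul1=64; issue MUL r0<-Mul1 // r0:Mul1,r1:Add2,r2:7,r3:Add1,r4:Mul2,r5:8
cycle 8: CDB Add2=17; issue SUB r2<-Add2 // r0:Mul1,r1:17,r2:Add2,r3:Add1,r4:Mul2,r5:8
cycle 9: CDB Mul2=63 // r0:Mul1,r1:17,r2:Add2,r3:Add1,r4:63,r5:8
cycle 10: CDB Add1=71 // r0:Mul1,r1:17,r2:Add2,r3:71,r4:63,r5:8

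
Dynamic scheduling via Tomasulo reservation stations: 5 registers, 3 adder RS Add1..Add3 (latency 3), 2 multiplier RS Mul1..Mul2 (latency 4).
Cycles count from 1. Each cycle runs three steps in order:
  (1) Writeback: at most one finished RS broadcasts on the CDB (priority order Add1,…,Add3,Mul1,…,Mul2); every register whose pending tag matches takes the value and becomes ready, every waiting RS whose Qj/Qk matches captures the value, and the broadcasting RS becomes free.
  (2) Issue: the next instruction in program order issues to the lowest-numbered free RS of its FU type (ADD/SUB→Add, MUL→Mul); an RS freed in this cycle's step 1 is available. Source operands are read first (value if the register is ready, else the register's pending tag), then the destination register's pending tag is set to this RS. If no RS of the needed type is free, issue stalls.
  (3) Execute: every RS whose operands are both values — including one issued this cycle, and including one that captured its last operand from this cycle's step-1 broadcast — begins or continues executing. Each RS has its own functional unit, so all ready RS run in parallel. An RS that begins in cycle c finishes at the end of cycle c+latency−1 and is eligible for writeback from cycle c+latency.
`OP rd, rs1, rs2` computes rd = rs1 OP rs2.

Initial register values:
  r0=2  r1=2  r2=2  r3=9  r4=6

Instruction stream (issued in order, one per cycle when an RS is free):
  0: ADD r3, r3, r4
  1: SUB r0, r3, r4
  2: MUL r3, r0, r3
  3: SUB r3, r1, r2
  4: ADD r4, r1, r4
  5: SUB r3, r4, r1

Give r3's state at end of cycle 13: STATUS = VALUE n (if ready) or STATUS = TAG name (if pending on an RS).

cycle 1: issue ADD r3<-Add1 // r0:2,r1:2,r2:2,r3:Add1,r4:6
cycle 2: issue SUB r0<-Add2 // r0:Add2,r1:2,r2:2,r3:Add1,r4:6
cycle 3: issue MUL r3<-Mul1 // r0:Add2,r1:2,r2:2,r3:Mul1,r4:6
cycle 4: CDB Add1=15; issue SUB r3<-Add1 // r0:Add2,r1:2,r2:2,r3:Add1,r4:6
cycle 5: issue ADD r4<-Add3 // r0:Add2,r1:2,r2:2,r3:Add1,r4:Add3
cycle 6: stall // r0:Add2,r1:2,r2:2,r3:Add1,r4:Add3
cycle 7: CDB Add1=0; issue SUB r3<-Add1 // r0:Add2,r1:2,r2:2,r3:Add1,r4:Add3
cycle 8: CDB Add2=9 // r0:9,r1:2,r2:2,r3:Add1,r4:Add3
cycle 9: CDB Add3=8 // r0:9,r1:2,r2:2,r3:Add1,r4:8
cycle 10: - // r0:9,r1:2,r2:2,r3:Add1,r4:8
cycle 11: - // r0:9,r1:2,r2:2,r3:Add1,r4:8
cycle 12: CDB Add1=6 // r0:9,r1:2,r2:2,r3:6,r4:8
cycle 13: CDB Mul1=135 // r0:9,r1:2,r2:2,r3:6,r4:8

STATUS = VALUE 6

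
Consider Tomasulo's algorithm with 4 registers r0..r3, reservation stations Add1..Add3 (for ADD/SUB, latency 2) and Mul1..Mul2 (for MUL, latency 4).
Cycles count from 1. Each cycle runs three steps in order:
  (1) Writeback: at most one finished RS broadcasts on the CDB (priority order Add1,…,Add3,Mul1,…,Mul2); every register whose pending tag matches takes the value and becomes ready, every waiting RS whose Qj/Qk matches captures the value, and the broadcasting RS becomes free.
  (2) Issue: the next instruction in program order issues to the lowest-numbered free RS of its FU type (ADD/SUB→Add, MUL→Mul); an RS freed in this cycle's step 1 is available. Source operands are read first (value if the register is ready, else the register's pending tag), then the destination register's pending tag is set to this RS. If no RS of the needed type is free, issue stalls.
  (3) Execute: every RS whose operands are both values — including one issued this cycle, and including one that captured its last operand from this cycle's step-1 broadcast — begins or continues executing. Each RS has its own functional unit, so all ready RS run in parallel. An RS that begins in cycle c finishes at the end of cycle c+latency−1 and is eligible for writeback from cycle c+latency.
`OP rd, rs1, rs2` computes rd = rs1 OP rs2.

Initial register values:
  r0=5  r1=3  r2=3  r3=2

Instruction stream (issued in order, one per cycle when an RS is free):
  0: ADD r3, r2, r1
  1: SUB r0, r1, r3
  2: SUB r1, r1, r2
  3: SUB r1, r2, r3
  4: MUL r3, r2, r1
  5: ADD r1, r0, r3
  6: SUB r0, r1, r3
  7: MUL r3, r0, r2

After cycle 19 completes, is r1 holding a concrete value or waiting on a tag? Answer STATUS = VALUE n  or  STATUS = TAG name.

STATUS = VALUE -12

  c1: issue ADD r3<-Add1  regs: r0:5,r1:3,r2:3,r3:Add1
  c2: issue SUB r0<-Add2  regs: r0:Add2,r1:3,r2:3,r3:Add1
  c3: CDB Add1=6; issue SUB r1<-Add1  regs: r0:Add2,r1:Add1,r2:3,r3:6
  c4: issue SUB r1<-Add3  regs: r0:Add2,r1:Add3,r2:3,r3:6
  c5: CDB Add1=0; issue MUL r3<-Mul1  regs: r0:Add2,r1:Add3,r2:3,r3:Mul1
  c6: CDB Add2=-3; issue ADD r1<-Add1  regs: r0:-3,r1:Add1,r2:3,r3:Mul1
  c7: CDB Add3=-3; issue SUB r0<-Add2  regs: r0:Add2,r1:Add1,r2:3,r3:Mul1
  c8: issue MUL r3<-Mul2  regs: r0:Add2,r1:Add1,r2:3,r3:Mul2
  c9: -  regs: r0:Add2,r1:Add1,r2:3,r3:Mul2
  c10: -  regs: r0:Add2,r1:Add1,r2:3,r3:Mul2
  c11: CDB Mul1=-9  regs: r0:Add2,r1:Add1,r2:3,r3:Mul2
  c12: -  regs: r0:Add2,r1:Add1,r2:3,r3:Mul2
  c13: CDB Add1=-12  regs: r0:Add2,r1:-12,r2:3,r3:Mul2
  c14: -  regs: r0:Add2,r1:-12,r2:3,r3:Mul2
  c15: CDB Add2=-3  regs: r0:-3,r1:-12,r2:3,r3:Mul2
  c16: -  regs: r0:-3,r1:-12,r2:3,r3:Mul2
  c17: -  regs: r0:-3,r1:-12,r2:3,r3:Mul2
  c18: -  regs: r0:-3,r1:-12,r2:3,r3:Mul2
  c19: CDB Mul2=-9  regs: r0:-3,r1:-12,r2:3,r3:-9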